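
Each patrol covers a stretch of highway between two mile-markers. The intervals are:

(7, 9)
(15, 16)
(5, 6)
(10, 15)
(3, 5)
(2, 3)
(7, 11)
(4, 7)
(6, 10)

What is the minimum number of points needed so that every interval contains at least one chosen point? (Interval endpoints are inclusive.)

4

Sort by right endpoint; whenever an interval is uncovered, place a point at its right end.
Sorted: [2,3] [3,5] [5,6] [4,7] [7,9] [6,10] [7,11] [10,15] [15,16]
{[2,3],[3,5]} hit by 3; {[5,6],[4,7]} hit by 6; {[7,9],[6,10],[7,11]} hit by 9; {[10,15],[15,16]} hit by 15.
Points: 3, 6, 9, 15 (4 total).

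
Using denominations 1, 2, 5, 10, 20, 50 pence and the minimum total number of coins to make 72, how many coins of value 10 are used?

0

Use the largest denomination that fits, subtract, and repeat.
72 − 1×50→22 − 1×20→2 − 1×2→0
Count of 10: 0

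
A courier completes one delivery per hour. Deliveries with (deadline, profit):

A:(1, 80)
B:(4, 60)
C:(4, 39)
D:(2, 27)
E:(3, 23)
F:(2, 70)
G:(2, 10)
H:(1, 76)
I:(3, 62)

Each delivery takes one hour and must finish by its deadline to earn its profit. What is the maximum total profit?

Take jobs in profit order; each goes to the latest open slot no later than its deadline.
Profit order: A=80 H=76 F=70 I=62 B=60 C=39 D=27 E=23 G=10
Assign: A→slot 1, H skipped, F→slot 2, I→slot 3, B→slot 4, C skipped, D skipped, E skipped, G skipped.
Slots: [1:A] [2:F] [3:I] [4:B]
Profit = 80 + 70 + 62 + 60 = 272

272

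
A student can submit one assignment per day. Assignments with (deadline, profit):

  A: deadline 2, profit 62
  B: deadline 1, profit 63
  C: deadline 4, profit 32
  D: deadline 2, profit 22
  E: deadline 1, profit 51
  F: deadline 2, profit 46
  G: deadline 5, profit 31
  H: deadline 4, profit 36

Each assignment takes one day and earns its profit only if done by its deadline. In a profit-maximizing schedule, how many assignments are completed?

Take jobs in profit order; each goes to the latest open slot no later than its deadline.
Profit order: B=63 A=62 E=51 F=46 H=36 C=32 G=31 D=22
Assign: B→slot 1, A→slot 2, E skipped, F skipped, H→slot 4, C→slot 3, G→slot 5, D skipped.
Slots: [1:B] [2:A] [3:C] [4:H] [5:G]
5 of 8 scheduled.

5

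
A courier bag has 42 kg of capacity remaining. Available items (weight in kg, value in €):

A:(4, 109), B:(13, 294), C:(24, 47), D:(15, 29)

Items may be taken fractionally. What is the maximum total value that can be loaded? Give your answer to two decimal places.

451.93

Ratios (sorted): A 27.25, B 22.62, C 1.96, D 1.93
take A (4 @ 109); take B (13 @ 294); take C (24 @ 47); take 1/15 of D → 1.93. Capacity used 42/42.
Total value = 451.93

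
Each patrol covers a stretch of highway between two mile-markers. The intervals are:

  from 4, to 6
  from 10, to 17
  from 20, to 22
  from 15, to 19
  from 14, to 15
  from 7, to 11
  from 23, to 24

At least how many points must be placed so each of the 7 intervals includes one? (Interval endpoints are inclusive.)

5

Process intervals by earliest right end; each time one isn't hit yet, stab at its right endpoint.
By right end: [4,6]  [7,11]  [14,15]  [10,17]  [15,19]  [20,22]  [23,24]
[4,6] uncovered → point at 6; [7,11] uncovered → point at 11; [14,15] uncovered → point at 15; [20,22] uncovered → point at 22; [23,24] uncovered → point at 24.
Points: 6, 11, 15, 22, 24 (5 total).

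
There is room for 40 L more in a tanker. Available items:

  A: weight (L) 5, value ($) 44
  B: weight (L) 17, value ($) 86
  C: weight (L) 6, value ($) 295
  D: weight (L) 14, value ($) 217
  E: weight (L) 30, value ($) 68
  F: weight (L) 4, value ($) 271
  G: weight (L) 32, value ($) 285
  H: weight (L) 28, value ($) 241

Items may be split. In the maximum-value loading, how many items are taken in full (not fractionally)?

3

Sort by value per unit weight and fill in that order.
Ratios (sorted): F 67.75, C 49.17, D 15.50, G 8.91, A 8.80, H 8.61, B 5.06, E 2.27
take F (4 @ 271); take C (6 @ 295); take D (14 @ 217); take 16/32 of G → 142.50. Capacity used 40/40.
3 item(s) taken whole; one partial (take 16/32 of G).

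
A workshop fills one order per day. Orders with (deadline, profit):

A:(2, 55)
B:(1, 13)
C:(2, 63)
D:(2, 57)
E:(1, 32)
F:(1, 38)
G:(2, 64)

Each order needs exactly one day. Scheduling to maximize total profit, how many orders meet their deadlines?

Sort by profit descending; place each in the latest free slot ≤ its deadline.
Profit order: G=64 C=63 D=57 A=55 F=38 E=32 B=13
Assign: G→slot 2, C→slot 1, D skipped, A skipped, F skipped, E skipped, B skipped.
Slots: [1:C] [2:G]
2 of 7 scheduled.

2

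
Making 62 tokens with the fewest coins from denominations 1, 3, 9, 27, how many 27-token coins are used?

Use the largest denomination that fits, subtract, and repeat.
62 = 2×27 + 2×3 + 2×1
Count of 27: 2

2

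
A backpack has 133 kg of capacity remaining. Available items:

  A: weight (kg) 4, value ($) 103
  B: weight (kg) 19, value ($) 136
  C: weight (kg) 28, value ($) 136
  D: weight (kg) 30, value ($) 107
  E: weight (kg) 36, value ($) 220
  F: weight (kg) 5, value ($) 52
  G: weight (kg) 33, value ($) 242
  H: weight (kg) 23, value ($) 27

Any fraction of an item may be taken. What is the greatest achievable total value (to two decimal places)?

Ratios (sorted): A 25.75, F 10.40, G 7.33, B 7.16, E 6.11, C 4.86, D 3.57, H 1.17
take A (4 @ 103); take F (5 @ 52); take G (33 @ 242); take B (19 @ 136); take E (36 @ 220); take C (28 @ 136); take 8/30 of D → 28.53. Capacity used 133/133.
Total value = 917.53

917.53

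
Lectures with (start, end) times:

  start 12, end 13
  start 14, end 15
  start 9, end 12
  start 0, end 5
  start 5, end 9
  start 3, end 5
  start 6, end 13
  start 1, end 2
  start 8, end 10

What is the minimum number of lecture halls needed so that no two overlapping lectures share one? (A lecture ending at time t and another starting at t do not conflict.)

3

Count concurrent intervals with a sweep; the peak is the room count.
Events (time:±→running): 0:+→1 1:+→2 2:-→1 3:+→2 5:-→1 5:-→0 5:+→1 6:+→2 8:+→3 … peak 3.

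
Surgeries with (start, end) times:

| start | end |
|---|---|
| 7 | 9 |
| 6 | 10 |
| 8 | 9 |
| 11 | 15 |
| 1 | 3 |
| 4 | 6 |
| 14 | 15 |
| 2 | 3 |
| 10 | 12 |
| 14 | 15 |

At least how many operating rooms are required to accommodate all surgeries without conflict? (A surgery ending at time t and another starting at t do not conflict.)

3

Events (time:±→running): 1:+→1 2:+→2 3:-→1 3:-→0 4:+→1 6:-→0 6:+→1 7:+→2 8:+→3 … peak 3.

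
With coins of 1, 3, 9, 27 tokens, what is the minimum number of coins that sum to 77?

Use the largest denomination that fits, subtract, and repeat.
77 − 2×27→23 − 2×9→5 − 1×3→2 − 2×1→0
Total coins = 2 + 2 + 1 + 2 = 7

7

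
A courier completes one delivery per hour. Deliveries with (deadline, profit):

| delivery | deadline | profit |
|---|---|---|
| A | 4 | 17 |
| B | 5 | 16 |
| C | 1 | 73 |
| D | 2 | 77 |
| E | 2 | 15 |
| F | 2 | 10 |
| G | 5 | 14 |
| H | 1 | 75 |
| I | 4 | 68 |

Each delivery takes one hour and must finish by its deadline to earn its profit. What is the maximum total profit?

Sort by profit descending; place each in the latest free slot ≤ its deadline.
By profit: D(d2,77), H(d1,75), C(d1,73), I(d4,68), A(d4,17), B(d5,16), E(d2,15), G(d5,14), F(d2,10)
D→slot 2; H→slot 1; C skipped; I→slot 4; A→slot 3; B→slot 5; E skipped; G skipped; F skipped.
Profit = 75 + 77 + 17 + 68 + 16 = 253

253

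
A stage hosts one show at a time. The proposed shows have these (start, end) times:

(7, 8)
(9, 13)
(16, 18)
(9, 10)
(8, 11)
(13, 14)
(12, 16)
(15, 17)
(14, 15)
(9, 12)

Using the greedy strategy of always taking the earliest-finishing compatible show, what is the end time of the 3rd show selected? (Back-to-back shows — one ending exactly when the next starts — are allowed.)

Greedy by earliest finish: after sorting by end time, pick each interval compatible with the last pick.
Sorted by end: (7,8)  (9,10)  (8,11)  (9,12)  (9,13)  (13,14)  (14,15)  (12,16)  (15,17)  (16,18)
take (7,8); take (9,10); take (13,14); take (14,15); skip (12,16); take (15,17).
Selected: (7,8) (9,10) (13,14) (14,15) (15,17)

14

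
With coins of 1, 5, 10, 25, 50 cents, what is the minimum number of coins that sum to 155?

4

155 = 3×50 + 1×5
Total coins = 3 + 1 = 4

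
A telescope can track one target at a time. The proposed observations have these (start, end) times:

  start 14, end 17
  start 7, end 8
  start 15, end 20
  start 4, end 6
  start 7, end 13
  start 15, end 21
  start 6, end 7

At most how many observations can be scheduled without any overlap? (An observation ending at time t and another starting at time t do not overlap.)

Greedy by earliest finish: after sorting by end time, pick each interval compatible with the last pick.
By end time: (4,6), (6,7), (7,8), (7,13), (14,17), (15,20), (15,21).
Pick (4,6); next start ≥ 6 → (6,7); next start ≥ 7 → (7,8); next start ≥ 8 → (14,17).
Selected 4 observations.

4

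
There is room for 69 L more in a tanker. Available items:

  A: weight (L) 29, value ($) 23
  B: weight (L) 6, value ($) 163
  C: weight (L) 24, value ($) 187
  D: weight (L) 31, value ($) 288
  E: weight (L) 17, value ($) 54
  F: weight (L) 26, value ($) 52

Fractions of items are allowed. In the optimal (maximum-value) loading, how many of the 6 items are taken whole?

3

Sort by value per unit weight and fill in that order.
Ratios (sorted): B 27.17, D 9.29, C 7.79, E 3.18, F 2.00, A 0.79
take B (6 @ 163); take D (31 @ 288); take C (24 @ 187); take 8/17 of E → 25.41. Capacity used 69/69.
3 item(s) taken whole; one partial (take 8/17 of E).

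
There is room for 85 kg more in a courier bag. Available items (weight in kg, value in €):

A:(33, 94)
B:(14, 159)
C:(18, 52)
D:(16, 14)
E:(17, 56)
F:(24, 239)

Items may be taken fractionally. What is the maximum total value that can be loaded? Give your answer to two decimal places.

Order: B (159/14=11.36) > F (239/24=9.96) > E (56/17=3.29) > C (52/18=2.89) > A (94/33=2.85) > D (14/16=0.88)
Fill: take B (14 @ 159) → take F (24 @ 239) → take E (17 @ 56) → take C (18 @ 52) → take 12/33 of A → 34.18; 85/85 used.
Total value = 540.18

540.18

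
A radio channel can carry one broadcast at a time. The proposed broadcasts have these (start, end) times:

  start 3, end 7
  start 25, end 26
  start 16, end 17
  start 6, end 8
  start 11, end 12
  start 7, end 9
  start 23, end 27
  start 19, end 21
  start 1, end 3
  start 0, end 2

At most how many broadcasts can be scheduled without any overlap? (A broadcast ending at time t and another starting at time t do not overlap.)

Greedy by earliest finish: after sorting by end time, pick each interval compatible with the last pick.
By end time: (0,2), (1,3), (3,7), (6,8), (7,9), (11,12), (16,17), (19,21), (25,26), (23,27).
Pick (0,2); next start ≥ 2 → (3,7); next start ≥ 7 → (7,9); next start ≥ 9 → (11,12); next start ≥ 12 → (16,17); next start ≥ 17 → (19,21); next start ≥ 21 → (25,26).
Selected 7 broadcasts.

7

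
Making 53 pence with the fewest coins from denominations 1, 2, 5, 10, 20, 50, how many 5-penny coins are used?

Greedy: take as many of the largest coin as possible, then repeat with the remainder.
53 = 1×50 + 1×2 + 1×1
Count of 5: 0

0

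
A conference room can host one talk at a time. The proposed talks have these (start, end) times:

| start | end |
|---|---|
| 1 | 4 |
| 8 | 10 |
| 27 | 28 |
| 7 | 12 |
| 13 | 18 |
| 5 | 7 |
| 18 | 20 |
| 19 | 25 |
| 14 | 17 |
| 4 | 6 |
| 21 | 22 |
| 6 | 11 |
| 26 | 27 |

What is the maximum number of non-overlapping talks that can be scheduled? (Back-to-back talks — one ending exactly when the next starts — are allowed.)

Sort by end time and greedily take each interval whose start is ≥ the last chosen end.
Sorted by end: (1,4)  (4,6)  (5,7)  (8,10)  (6,11)  (7,12)  (14,17)  (13,18)  (18,20)  (21,22)  (19,25)  (26,27)  (27,28)
take (1,4); take (4,6); take (8,10); skip (6,11); skip (7,12); take (14,17); take (18,20); take (21,22); take (26,27); take (27,28).
Selected 8 talks.

8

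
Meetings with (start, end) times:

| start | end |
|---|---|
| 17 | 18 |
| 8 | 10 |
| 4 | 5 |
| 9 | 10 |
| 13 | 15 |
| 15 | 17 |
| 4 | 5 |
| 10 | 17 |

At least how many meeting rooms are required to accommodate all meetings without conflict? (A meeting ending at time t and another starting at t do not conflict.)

2

Count concurrent intervals with a sweep; the peak is the room count.
starts: [4, 4, 8, 9, 10, 13, 15, 17]
ends:   [5, 5, 10, 10, 15, 17, 17, 18]
s4→1 s4→2  — peak 2.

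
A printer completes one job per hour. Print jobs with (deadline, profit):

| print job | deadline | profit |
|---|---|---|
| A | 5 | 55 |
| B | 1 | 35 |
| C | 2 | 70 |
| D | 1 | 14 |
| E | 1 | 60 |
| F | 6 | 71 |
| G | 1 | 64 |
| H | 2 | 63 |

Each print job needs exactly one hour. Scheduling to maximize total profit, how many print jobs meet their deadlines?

Take jobs in profit order; each goes to the latest open slot no later than its deadline.
Profit order: F=71 C=70 G=64 H=63 E=60 A=55 B=35 D=14
Assign: F→slot 6, C→slot 2, G→slot 1, H skipped, E skipped, A→slot 5, B skipped, D skipped.
Slots: [1:G] [2:C] [5:A] [6:F]
4 of 8 scheduled.

4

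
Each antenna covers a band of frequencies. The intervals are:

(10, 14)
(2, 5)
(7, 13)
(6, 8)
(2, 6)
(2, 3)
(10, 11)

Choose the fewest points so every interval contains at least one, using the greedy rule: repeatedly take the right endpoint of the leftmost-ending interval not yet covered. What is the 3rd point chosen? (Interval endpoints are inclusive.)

Process intervals by earliest right end; each time one isn't hit yet, stab at its right endpoint.
Sorted: [2,3] [2,5] [2,6] [6,8] [10,11] [7,13] [10,14]
{[2,3],[2,5],[2,6]} hit by 3; {[6,8]} hit by 8; {[10,11],[7,13],[10,14]} hit by 11.
Points: 3, 8, 11 (3 total).

11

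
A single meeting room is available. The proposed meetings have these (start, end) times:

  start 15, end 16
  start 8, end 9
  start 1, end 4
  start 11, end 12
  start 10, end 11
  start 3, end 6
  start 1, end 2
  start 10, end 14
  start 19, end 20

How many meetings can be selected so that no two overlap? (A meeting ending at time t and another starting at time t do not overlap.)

Order by finish time; keep every interval that doesn't clash with the previous kept one.
By end time: (1,2), (1,4), (3,6), (8,9), (10,11), (11,12), (10,14), (15,16), (19,20).
Pick (1,2); next start ≥ 2 → (3,6); next start ≥ 6 → (8,9); next start ≥ 9 → (10,11); next start ≥ 11 → (11,12); next start ≥ 12 → (15,16); next start ≥ 16 → (19,20).
Selected 7 meetings.

7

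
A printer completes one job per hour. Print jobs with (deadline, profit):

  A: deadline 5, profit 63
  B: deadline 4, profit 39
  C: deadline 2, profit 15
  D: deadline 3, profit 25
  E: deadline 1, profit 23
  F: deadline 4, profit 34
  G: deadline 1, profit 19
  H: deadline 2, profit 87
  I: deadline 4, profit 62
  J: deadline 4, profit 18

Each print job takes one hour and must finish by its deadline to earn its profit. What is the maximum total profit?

285

Take jobs in profit order; each goes to the latest open slot no later than its deadline.
By profit: H(d2,87), A(d5,63), I(d4,62), B(d4,39), F(d4,34), D(d3,25), E(d1,23), G(d1,19), J(d4,18), C(d2,15)
H→slot 2; A→slot 5; I→slot 4; B→slot 3; F→slot 1; D skipped; E skipped; G skipped; J skipped; C skipped.
Profit = 34 + 87 + 39 + 62 + 63 = 285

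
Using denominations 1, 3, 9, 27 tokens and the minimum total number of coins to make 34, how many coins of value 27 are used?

34 = 1×27 + 2×3 + 1×1
Count of 27: 1

1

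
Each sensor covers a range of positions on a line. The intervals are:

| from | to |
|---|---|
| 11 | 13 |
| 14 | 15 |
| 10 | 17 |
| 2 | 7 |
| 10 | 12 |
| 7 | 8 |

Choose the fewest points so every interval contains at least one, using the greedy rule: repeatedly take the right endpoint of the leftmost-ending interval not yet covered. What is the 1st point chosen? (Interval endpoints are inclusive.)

7

Sorted: [2,7] [7,8] [10,12] [11,13] [14,15] [10,17]
{[2,7],[7,8]} hit by 7; {[10,12],[11,13]} hit by 12; {[14,15],[10,17]} hit by 15.
Points: 7, 12, 15 (3 total).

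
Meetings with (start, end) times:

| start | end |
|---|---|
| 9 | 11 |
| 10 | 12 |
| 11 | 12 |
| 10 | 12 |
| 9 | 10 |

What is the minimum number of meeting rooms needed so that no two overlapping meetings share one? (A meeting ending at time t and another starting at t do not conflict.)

Count concurrent intervals with a sweep; the peak is the room count.
starts: [9, 9, 10, 10, 11]
ends:   [10, 11, 12, 12, 12]
s9→1 s9→2 e10→1 s10→2 s10→3  — peak 3.

3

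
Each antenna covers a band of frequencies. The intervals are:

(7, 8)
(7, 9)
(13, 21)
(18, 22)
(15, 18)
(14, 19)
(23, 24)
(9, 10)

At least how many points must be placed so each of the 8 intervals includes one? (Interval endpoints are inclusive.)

Process intervals by earliest right end; each time one isn't hit yet, stab at its right endpoint.
By right end: [7,8]  [7,9]  [9,10]  [15,18]  [14,19]  [13,21]  [18,22]  [23,24]
[7,8] uncovered → point at 8; [9,10] uncovered → point at 10; [15,18] uncovered → point at 18; [23,24] uncovered → point at 24.
Points: 8, 10, 18, 24 (4 total).

4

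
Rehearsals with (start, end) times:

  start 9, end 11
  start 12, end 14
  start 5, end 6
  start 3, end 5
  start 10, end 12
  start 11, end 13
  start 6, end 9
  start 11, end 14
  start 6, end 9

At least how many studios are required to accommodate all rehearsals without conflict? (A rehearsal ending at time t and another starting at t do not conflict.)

The answer is the maximum number of intervals overlapping at any instant.
starts: [3, 5, 6, 6, 9, 10, 11, 11, 12]
ends:   [5, 6, 9, 9, 11, 12, 13, 14, 14]
s3→1 e5→0 s5→1 e6→0 s6→1 s6→2 e9→1 e9→0 s9→1 s10→2 e11→1 s11→2 s11→3  — peak 3.

3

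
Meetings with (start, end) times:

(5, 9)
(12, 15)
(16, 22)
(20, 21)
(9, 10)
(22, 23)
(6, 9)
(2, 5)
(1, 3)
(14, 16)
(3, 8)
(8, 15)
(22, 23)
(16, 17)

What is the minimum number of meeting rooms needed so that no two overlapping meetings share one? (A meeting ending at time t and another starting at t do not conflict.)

starts: [1, 2, 3, 5, 6, 8, 9, 12, 14, 16, 16, 20, 22, 22]
ends:   [3, 5, 8, 9, 9, 10, 15, 15, 16, 17, 21, 22, 23, 23]
s1→1 s2→2 e3→1 s3→2 e5→1 s5→2 s6→3  — peak 3.

3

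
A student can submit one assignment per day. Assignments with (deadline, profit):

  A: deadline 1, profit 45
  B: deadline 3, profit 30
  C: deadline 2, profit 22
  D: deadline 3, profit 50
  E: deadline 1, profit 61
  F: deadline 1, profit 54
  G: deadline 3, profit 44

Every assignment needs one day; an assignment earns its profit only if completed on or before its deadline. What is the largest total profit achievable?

155

Sort by profit descending; place each in the latest free slot ≤ its deadline.
By profit: E(d1,61), F(d1,54), D(d3,50), A(d1,45), G(d3,44), B(d3,30), C(d2,22)
E→slot 1; F skipped; D→slot 3; A skipped; G→slot 2; B skipped; C skipped.
Profit = 61 + 44 + 50 = 155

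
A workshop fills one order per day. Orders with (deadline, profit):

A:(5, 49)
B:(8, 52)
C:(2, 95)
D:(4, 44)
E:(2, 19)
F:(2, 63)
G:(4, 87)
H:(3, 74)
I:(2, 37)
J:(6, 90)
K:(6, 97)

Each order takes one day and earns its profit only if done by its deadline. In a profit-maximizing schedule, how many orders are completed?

7

Take jobs in profit order; each goes to the latest open slot no later than its deadline.
Profit order: K=97 C=95 J=90 G=87 H=74 F=63 B=52 A=49 D=44 I=37 E=19
Assign: K→slot 6, C→slot 2, J→slot 5, G→slot 4, H→slot 3, F→slot 1, B→slot 8, A skipped, D skipped, I skipped, E skipped.
Slots: [1:F] [2:C] [3:H] [4:G] [5:J] [6:K] [8:B]
7 of 11 scheduled.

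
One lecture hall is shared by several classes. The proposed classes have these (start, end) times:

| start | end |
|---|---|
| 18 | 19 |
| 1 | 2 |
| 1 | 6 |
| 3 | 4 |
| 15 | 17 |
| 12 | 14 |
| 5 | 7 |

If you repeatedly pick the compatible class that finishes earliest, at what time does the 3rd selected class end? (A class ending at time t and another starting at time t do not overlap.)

Order by finish time; keep every interval that doesn't clash with the previous kept one.
By end time: (1,2), (3,4), (1,6), (5,7), (12,14), (15,17), (18,19).
Pick (1,2); next start ≥ 2 → (3,4); next start ≥ 4 → (5,7); next start ≥ 7 → (12,14); next start ≥ 14 → (15,17); next start ≥ 17 → (18,19).
Selected: (1,2) (3,4) (5,7) (12,14) (15,17) (18,19)

7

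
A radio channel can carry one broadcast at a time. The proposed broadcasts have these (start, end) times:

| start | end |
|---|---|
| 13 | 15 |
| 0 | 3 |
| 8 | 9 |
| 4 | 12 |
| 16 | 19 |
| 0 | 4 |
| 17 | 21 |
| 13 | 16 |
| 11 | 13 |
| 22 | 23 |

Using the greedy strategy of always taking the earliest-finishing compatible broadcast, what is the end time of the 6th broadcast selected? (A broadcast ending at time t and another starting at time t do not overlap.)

Sort by end time and greedily take each interval whose start is ≥ the last chosen end.
Sorted by end: (0,3)  (0,4)  (8,9)  (4,12)  (11,13)  (13,15)  (13,16)  (16,19)  (17,21)  (22,23)
take (0,3); take (8,9); take (11,13); take (13,15); skip (13,16); take (16,19); take (22,23).
Selected: (0,3) (8,9) (11,13) (13,15) (16,19) (22,23)

23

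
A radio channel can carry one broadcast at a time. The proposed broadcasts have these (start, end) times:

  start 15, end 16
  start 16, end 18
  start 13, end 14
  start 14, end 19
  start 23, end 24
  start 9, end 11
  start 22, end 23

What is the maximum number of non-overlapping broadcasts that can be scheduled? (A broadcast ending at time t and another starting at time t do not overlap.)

Order by finish time; keep every interval that doesn't clash with the previous kept one.
By end time: (9,11), (13,14), (15,16), (16,18), (14,19), (22,23), (23,24).
Pick (9,11); next start ≥ 11 → (13,14); next start ≥ 14 → (15,16); next start ≥ 16 → (16,18); next start ≥ 18 → (22,23); next start ≥ 23 → (23,24).
Selected 6 broadcasts.

6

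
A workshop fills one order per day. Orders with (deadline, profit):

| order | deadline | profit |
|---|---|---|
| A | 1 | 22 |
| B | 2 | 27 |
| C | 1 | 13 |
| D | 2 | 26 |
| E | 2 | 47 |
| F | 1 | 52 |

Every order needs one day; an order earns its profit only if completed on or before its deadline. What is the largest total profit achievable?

Sort by profit descending; place each in the latest free slot ≤ its deadline.
By profit: F(d1,52), E(d2,47), B(d2,27), D(d2,26), A(d1,22), C(d1,13)
F→slot 1; E→slot 2; B skipped; D skipped; A skipped; C skipped.
Profit = 52 + 47 = 99

99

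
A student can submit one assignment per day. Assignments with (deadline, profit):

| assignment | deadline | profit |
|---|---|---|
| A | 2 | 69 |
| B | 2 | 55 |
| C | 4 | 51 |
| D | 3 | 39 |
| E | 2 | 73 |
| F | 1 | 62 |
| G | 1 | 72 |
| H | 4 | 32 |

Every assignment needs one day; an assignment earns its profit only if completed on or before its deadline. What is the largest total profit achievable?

Sort by profit descending; place each in the latest free slot ≤ its deadline.
By profit: E(d2,73), G(d1,72), A(d2,69), F(d1,62), B(d2,55), C(d4,51), D(d3,39), H(d4,32)
E→slot 2; G→slot 1; A skipped; F skipped; B skipped; C→slot 4; D→slot 3; H skipped.
Profit = 72 + 73 + 39 + 51 = 235

235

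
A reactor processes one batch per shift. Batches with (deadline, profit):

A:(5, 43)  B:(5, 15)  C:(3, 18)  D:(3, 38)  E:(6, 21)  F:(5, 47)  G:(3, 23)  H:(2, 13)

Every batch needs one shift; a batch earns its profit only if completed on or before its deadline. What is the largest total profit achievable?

Profit order: F=47 A=43 D=38 G=23 E=21 C=18 B=15 H=13
Assign: F→slot 5, A→slot 4, D→slot 3, G→slot 2, E→slot 6, C→slot 1, B skipped, H skipped.
Slots: [1:C] [2:G] [3:D] [4:A] [5:F] [6:E]
Profit = 18 + 23 + 38 + 43 + 47 + 21 = 190

190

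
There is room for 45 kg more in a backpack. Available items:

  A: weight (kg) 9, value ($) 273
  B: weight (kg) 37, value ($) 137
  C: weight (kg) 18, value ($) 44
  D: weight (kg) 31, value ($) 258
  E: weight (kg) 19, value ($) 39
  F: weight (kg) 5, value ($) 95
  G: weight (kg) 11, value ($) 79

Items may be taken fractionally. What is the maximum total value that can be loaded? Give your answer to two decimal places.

626.00

Greedy by value/weight ratio, highest first.
Ratios (sorted): A 30.33, F 19.00, D 8.32, G 7.18, B 3.70, C 2.44, E 2.05
take A (9 @ 273); take F (5 @ 95); take D (31 @ 258). Capacity used 45/45.
Total value = 626.00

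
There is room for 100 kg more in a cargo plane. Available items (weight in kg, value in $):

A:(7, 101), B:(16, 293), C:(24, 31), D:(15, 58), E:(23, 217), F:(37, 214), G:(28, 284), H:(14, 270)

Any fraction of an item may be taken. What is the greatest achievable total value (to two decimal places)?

1234.41

Sort by value per unit weight and fill in that order.
Order: H (270/14=19.29) > B (293/16=18.31) > A (101/7=14.43) > G (284/28=10.14) > E (217/23=9.43) > F (214/37=5.78) > D (58/15=3.87) > C (31/24=1.29)
Fill: take H (14 @ 270) → take B (16 @ 293) → take A (7 @ 101) → take G (28 @ 284) → take E (23 @ 217) → take 12/37 of F → 69.41; 100/100 used.
Total value = 1234.41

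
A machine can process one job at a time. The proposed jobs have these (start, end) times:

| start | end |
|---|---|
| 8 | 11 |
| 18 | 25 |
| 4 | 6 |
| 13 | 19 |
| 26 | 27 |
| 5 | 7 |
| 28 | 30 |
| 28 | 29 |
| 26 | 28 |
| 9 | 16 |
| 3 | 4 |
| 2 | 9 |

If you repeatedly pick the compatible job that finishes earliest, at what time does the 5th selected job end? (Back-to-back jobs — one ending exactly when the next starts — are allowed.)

Order by finish time; keep every interval that doesn't clash with the previous kept one.
Sorted by end: (3,4)  (4,6)  (5,7)  (2,9)  (8,11)  (9,16)  (13,19)  (18,25)  (26,27)  (26,28)  (28,29)  (28,30)
take (3,4); take (4,6); take (8,11); take (13,19); skip (18,25); take (26,27); skip (26,28); take (28,29).
Selected: (3,4) (4,6) (8,11) (13,19) (26,27) (28,29)

27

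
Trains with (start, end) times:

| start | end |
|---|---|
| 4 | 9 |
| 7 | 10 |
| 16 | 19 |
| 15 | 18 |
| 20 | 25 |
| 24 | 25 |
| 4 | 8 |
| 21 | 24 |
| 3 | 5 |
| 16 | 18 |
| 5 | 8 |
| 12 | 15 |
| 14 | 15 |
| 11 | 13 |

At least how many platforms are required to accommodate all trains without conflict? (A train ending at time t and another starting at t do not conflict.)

4

The answer is the maximum number of intervals overlapping at any instant.
Events (time:±→running): 3:+→1 4:+→2 4:+→3 5:-→2 5:+→3 7:+→4 … peak 4.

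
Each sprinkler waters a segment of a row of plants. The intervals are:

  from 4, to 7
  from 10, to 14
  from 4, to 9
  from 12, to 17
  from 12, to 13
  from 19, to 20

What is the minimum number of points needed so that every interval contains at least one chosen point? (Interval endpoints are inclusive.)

Sorted: [4,7] [4,9] [12,13] [10,14] [12,17] [19,20]
{[4,7],[4,9]} hit by 7; {[12,13],[10,14],[12,17]} hit by 13; {[19,20]} hit by 20.
Points: 7, 13, 20 (3 total).

3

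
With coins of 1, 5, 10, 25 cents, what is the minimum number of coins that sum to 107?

Greedy: take as many of the largest coin as possible, then repeat with the remainder.
107 − 4×25→7 − 1×5→2 − 2×1→0
Total coins = 4 + 1 + 2 = 7

7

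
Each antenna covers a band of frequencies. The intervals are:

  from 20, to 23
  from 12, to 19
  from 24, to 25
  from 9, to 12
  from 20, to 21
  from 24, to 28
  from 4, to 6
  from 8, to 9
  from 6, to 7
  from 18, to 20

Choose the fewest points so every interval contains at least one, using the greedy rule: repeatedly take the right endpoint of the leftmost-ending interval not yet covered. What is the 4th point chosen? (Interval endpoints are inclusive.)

Process intervals by earliest right end; each time one isn't hit yet, stab at its right endpoint.
Sorted: [4,6] [6,7] [8,9] [9,12] [12,19] [18,20] [20,21] [20,23] [24,25] [24,28]
{[4,6],[6,7]} hit by 6; {[8,9],[9,12]} hit by 9; {[12,19],[18,20]} hit by 19; {[20,21],[20,23]} hit by 21; {[24,25],[24,28]} hit by 25.
Points: 6, 9, 19, 21, 25 (5 total).

21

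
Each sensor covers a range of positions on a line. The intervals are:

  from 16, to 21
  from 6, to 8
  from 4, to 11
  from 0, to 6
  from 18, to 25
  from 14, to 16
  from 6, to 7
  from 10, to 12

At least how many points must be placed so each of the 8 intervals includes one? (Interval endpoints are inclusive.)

4

Sort by right endpoint; whenever an interval is uncovered, place a point at its right end.
Sorted: [0,6] [6,7] [6,8] [4,11] [10,12] [14,16] [16,21] [18,25]
{[0,6],[6,7],[6,8],[4,11]} hit by 6; {[10,12]} hit by 12; {[14,16],[16,21]} hit by 16; {[18,25]} hit by 25.
Points: 6, 12, 16, 25 (4 total).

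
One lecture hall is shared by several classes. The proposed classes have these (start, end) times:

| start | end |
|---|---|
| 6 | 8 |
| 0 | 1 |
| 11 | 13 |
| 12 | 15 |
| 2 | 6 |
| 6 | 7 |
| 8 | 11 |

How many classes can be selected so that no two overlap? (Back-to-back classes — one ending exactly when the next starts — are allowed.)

5

Order by finish time; keep every interval that doesn't clash with the previous kept one.
Sorted by end: (0,1)  (2,6)  (6,7)  (6,8)  (8,11)  (11,13)  (12,15)
take (0,1); take (2,6); take (6,7); take (8,11); take (11,13).
Selected 5 classes.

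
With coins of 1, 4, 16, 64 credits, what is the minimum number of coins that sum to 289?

289 − 4×64→33 − 2×16→1 − 1×1→0
Total coins = 4 + 2 + 1 = 7

7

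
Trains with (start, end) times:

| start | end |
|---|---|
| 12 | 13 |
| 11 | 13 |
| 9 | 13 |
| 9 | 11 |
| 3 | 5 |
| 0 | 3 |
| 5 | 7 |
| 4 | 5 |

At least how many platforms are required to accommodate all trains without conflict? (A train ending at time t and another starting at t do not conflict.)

3

Events (time:±→running): 0:+→1 3:-→0 3:+→1 4:+→2 5:-→1 5:-→0 5:+→1 7:-→0 9:+→1 9:+→2 11:-→1 11:+→2 12:+→3 … peak 3.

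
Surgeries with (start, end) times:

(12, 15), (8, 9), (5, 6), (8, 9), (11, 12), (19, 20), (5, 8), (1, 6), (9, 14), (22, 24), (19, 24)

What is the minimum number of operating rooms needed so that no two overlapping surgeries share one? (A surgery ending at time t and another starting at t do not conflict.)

3

The answer is the maximum number of intervals overlapping at any instant.
starts: [1, 5, 5, 8, 8, 9, 11, 12, 19, 19, 22]
ends:   [6, 6, 8, 9, 9, 12, 14, 15, 20, 24, 24]
s1→1 s5→2 s5→3  — peak 3.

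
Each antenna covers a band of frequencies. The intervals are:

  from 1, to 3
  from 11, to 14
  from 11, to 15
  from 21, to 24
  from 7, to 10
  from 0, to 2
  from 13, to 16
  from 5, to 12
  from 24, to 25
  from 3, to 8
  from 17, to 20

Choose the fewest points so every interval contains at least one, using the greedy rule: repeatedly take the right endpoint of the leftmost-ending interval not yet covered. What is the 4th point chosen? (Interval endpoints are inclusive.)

Sort by right endpoint; whenever an interval is uncovered, place a point at its right end.
Sorted: [0,2] [1,3] [3,8] [7,10] [5,12] [11,14] [11,15] [13,16] [17,20] [21,24] [24,25]
{[0,2],[1,3]} hit by 2; {[3,8],[7,10],[5,12]} hit by 8; {[11,14],[11,15],[13,16]} hit by 14; {[17,20]} hit by 20; {[21,24],[24,25]} hit by 24.
Points: 2, 8, 14, 20, 24 (5 total).

20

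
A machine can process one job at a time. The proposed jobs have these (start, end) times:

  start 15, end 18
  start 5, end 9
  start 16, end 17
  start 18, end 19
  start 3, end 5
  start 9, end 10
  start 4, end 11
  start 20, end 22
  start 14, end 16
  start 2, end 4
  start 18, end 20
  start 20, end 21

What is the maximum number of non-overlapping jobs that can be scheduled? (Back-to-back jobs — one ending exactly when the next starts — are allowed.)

7

Sort by end time and greedily take each interval whose start is ≥ the last chosen end.
Sorted by end: (2,4)  (3,5)  (5,9)  (9,10)  (4,11)  (14,16)  (16,17)  (15,18)  (18,19)  (18,20)  (20,21)  (20,22)
take (2,4); skip (3,5); take (5,9); take (9,10); take (14,16); take (16,17); take (18,19); take (20,21).
Selected 7 jobs.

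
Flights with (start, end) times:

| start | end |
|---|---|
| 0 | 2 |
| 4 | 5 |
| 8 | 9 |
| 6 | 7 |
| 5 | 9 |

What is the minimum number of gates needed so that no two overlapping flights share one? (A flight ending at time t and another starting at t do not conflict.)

2

Count concurrent intervals with a sweep; the peak is the room count.
starts: [0, 4, 5, 6, 8]
ends:   [2, 5, 7, 9, 9]
s0→1 e2→0 s4→1 e5→0 s5→1 s6→2  — peak 2.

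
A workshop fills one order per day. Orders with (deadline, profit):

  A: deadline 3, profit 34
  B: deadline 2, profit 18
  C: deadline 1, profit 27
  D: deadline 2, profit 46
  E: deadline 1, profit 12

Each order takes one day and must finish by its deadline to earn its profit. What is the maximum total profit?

Take jobs in profit order; each goes to the latest open slot no later than its deadline.
Profit order: D=46 A=34 C=27 B=18 E=12
Assign: D→slot 2, A→slot 3, C→slot 1, B skipped, E skipped.
Slots: [1:C] [2:D] [3:A]
Profit = 27 + 46 + 34 = 107

107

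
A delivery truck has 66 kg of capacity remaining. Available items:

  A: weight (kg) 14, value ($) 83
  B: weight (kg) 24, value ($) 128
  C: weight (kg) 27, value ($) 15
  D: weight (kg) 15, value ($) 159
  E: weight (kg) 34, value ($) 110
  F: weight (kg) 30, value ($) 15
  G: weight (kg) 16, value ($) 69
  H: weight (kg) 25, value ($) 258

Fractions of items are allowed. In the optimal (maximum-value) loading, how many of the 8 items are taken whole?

3

Greedy by value/weight ratio, highest first.
Order: D (159/15=10.60) > H (258/25=10.32) > A (83/14=5.93) > B (128/24=5.33) > G (69/16=4.31) > E (110/34=3.24) > C (15/27=0.56) > F (15/30=0.50)
Fill: take D (15 @ 159) → take H (25 @ 258) → take A (14 @ 83) → take 12/24 of B → 64.00; 66/66 used.
3 item(s) taken whole; one partial (take 12/24 of B).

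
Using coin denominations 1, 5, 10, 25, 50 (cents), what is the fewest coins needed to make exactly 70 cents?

70 − 1×50→20 − 2×10→0
Total coins = 1 + 2 = 3

3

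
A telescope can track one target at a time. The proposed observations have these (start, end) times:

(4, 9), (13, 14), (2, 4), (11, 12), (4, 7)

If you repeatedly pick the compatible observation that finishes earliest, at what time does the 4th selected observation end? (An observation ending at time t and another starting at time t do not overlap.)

Order by finish time; keep every interval that doesn't clash with the previous kept one.
Sorted by end: (2,4)  (4,7)  (4,9)  (11,12)  (13,14)
take (2,4); take (4,7); take (11,12); take (13,14).
Selected: (2,4) (4,7) (11,12) (13,14)

14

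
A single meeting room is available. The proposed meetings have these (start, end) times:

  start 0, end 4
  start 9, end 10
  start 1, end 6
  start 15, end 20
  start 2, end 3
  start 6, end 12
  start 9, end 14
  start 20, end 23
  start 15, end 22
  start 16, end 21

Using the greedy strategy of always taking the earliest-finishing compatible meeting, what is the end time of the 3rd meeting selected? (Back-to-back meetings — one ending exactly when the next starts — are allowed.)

Sort by end time and greedily take each interval whose start is ≥ the last chosen end.
Sorted by end: (2,3)  (0,4)  (1,6)  (9,10)  (6,12)  (9,14)  (15,20)  (16,21)  (15,22)  (20,23)
take (2,3); skip (0,4); skip (1,6); take (9,10); skip (9,14); take (15,20); skip (16,21); take (20,23).
Selected: (2,3) (9,10) (15,20) (20,23)

20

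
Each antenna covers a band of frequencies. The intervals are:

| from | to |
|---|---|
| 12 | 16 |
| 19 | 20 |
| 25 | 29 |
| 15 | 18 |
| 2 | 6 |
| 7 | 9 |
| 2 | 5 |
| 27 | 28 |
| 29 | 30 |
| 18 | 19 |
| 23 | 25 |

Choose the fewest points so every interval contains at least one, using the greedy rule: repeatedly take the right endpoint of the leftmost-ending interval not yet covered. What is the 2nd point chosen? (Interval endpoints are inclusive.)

9

By right end: [2,5]  [2,6]  [7,9]  [12,16]  [15,18]  [18,19]  [19,20]  [23,25]  [27,28]  [25,29]  [29,30]
[2,5] uncovered → point at 5; [7,9] uncovered → point at 9; [12,16] uncovered → point at 16; [18,19] uncovered → point at 19; [23,25] uncovered → point at 25; [27,28] uncovered → point at 28; [29,30] uncovered → point at 30.
Points: 5, 9, 16, 19, 25, 28, 30 (7 total).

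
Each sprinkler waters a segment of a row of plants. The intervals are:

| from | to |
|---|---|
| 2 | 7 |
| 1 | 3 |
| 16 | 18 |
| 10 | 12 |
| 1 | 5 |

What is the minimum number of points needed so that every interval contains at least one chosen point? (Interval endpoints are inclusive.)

Sort by right endpoint; whenever an interval is uncovered, place a point at its right end.
By right end: [1,3]  [1,5]  [2,7]  [10,12]  [16,18]
[1,3] uncovered → point at 3; [10,12] uncovered → point at 12; [16,18] uncovered → point at 18.
Points: 3, 12, 18 (3 total).

3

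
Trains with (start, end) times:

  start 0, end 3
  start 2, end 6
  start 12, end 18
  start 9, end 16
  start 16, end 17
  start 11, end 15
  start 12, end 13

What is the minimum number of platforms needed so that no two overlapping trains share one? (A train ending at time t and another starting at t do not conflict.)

Count concurrent intervals with a sweep; the peak is the room count.
Events (time:±→running): 0:+→1 2:+→2 3:-→1 6:-→0 9:+→1 11:+→2 12:+→3 12:+→4 … peak 4.

4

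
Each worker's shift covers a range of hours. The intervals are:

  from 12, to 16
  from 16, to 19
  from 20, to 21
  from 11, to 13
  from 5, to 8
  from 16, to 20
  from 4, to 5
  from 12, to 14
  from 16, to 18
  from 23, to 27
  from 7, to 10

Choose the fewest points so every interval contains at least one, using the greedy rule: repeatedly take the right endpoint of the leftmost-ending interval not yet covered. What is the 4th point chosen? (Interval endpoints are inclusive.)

Sort by right endpoint; whenever an interval is uncovered, place a point at its right end.
Sorted: [4,5] [5,8] [7,10] [11,13] [12,14] [12,16] [16,18] [16,19] [16,20] [20,21] [23,27]
{[4,5],[5,8]} hit by 5; {[7,10]} hit by 10; {[11,13],[12,14],[12,16]} hit by 13; {[16,18],[16,19],[16,20]} hit by 18; {[20,21]} hit by 21; {[23,27]} hit by 27.
Points: 5, 10, 13, 18, 21, 27 (6 total).

18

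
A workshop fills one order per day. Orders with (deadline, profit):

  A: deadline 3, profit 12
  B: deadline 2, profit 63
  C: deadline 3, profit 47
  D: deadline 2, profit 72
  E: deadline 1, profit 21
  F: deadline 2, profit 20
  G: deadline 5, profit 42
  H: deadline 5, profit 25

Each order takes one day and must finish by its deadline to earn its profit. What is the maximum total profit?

Profit order: D=72 B=63 C=47 G=42 H=25 E=21 F=20 A=12
Assign: D→slot 2, B→slot 1, C→slot 3, G→slot 5, H→slot 4, E skipped, F skipped, A skipped.
Slots: [1:B] [2:D] [3:C] [4:H] [5:G]
Profit = 63 + 72 + 47 + 25 + 42 = 249

249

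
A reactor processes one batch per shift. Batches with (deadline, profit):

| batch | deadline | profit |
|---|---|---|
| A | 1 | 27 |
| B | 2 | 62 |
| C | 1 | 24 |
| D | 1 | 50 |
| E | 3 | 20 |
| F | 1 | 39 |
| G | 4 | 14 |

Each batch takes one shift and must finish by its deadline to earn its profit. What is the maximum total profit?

By profit: B(d2,62), D(d1,50), F(d1,39), A(d1,27), C(d1,24), E(d3,20), G(d4,14)
B→slot 2; D→slot 1; F skipped; A skipped; C skipped; E→slot 3; G→slot 4.
Profit = 50 + 62 + 20 + 14 = 146

146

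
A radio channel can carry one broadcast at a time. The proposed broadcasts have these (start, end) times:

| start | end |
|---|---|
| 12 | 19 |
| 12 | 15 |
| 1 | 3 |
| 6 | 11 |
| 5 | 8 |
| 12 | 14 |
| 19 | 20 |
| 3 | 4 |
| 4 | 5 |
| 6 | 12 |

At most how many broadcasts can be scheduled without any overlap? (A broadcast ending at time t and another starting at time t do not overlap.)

Sort by end time and greedily take each interval whose start is ≥ the last chosen end.
By end time: (1,3), (3,4), (4,5), (5,8), (6,11), (6,12), (12,14), (12,15), (12,19), (19,20).
Pick (1,3); next start ≥ 3 → (3,4); next start ≥ 4 → (4,5); next start ≥ 5 → (5,8); next start ≥ 8 → (12,14); next start ≥ 14 → (19,20).
Selected 6 broadcasts.

6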